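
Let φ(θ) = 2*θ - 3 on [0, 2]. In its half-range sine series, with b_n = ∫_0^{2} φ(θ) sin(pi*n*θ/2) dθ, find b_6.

-4/(3*pi)

b_6 = ∫_0^{2} (2*θ - 3) sin(3*pi*θ) dθ.
Integrating by parts (boundary term plus one more integral), an antiderivative of (2*θ - 3) sin(3*pi*θ) is -2*θ*cos(3*pi*θ)/(3*pi) + 2*sin(3*pi*θ)/(9*pi**2) + cos(3*pi*θ)/pi; evaluating from 0 to 2: ∫_{0}^{2} (2*θ - 3) sin(3*pi*θ) dθ = (-1/(3*pi)) - (1/pi) = -4/(3*pi).
Hence b_6 = -4/(3*pi).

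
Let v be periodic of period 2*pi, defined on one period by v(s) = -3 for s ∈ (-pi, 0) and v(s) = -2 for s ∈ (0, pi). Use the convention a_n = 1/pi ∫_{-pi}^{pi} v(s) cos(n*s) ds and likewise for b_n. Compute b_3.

b_3 = 1/pi ∫_{-pi}^{pi} v(s) sin(3*s) ds.
Split the integral at the breakpoints.
Directly, an antiderivative of (-3) sin(3*s) is cos(3*s); evaluating from -pi to 0: ∫_{-pi}^{0} (-3) sin(3*s) ds = (1) - (-1) = 2.
Directly, an antiderivative of (-2) sin(3*s) is 2*cos(3*s)/3; evaluating from 0 to pi: ∫_{0}^{pi} (-2) sin(3*s) ds = (-2/3) - (2/3) = -4/3.
Summing the pieces and multiplying by (1/pi) gives b_3 = 2/(3*pi).

2/(3*pi)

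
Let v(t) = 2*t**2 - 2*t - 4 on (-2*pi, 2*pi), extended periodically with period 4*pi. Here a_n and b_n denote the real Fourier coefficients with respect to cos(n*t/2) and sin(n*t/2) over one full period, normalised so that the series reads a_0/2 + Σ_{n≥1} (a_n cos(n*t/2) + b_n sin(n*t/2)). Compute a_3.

-32/9

a_3 = (1/(2*pi)) ∫_{-2*pi}^{2*pi} v(t) cos(3*t/2) dt.
Integrating by parts twice (tabular method), an antiderivative of (2*t**2 - 2*t - 4) cos(3*t/2) is 4*t**2*sin(3*t/2)/3 - 4*t*sin(3*t/2)/3 + 16*t*cos(3*t/2)/9 - 104*sin(3*t/2)/27 - 8*cos(3*t/2)/9; evaluating from -2*pi to 2*pi: ∫_{-2*pi}^{2*pi} (2*t**2 - 2*t - 4) cos(3*t/2) dt = (8/9 - 32*pi/9) - (8/9 + 32*pi/9) = -64*pi/9.
Hence a_3 = (1/(2*pi))·(-64*pi/9) = -32/9.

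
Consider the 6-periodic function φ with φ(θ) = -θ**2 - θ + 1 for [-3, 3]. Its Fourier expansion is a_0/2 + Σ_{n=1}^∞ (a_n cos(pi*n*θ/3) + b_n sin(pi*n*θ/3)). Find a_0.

-4

a_0 = 1/3 ∫_{-3}^{3} φ(θ) dθ = 1/3 · (-12) = -4.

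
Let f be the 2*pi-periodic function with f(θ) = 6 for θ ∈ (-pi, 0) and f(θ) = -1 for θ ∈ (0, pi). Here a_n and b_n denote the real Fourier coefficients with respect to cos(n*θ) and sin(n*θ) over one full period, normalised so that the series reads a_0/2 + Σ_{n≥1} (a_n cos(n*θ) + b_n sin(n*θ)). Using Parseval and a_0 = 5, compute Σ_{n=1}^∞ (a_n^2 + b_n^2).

49/2

Parseval: a_0^2/2 + Σ_{n≥1} (a_n^2+b_n^2) = 1/pi ∫_{-pi}^{pi} f(θ)^2 dθ = 37.
Subtract a_0^2/2 = 25/2: Σ (a_n^2+b_n^2) = 49/2.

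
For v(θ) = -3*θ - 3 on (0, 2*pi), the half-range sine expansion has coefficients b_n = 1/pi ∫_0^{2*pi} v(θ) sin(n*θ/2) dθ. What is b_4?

b_4 = 1/pi ∫_0^{2*pi} (-3*θ - 3) sin(2*θ) dθ.
Integrating by parts (boundary term plus one more integral), an antiderivative of (-3*θ - 3) sin(2*θ) is 3*θ*cos(2*θ)/2 - 3*sin(2*θ)/4 + 3*cos(2*θ)/2; evaluating from 0 to 2*pi: ∫_{0}^{2*pi} (-3*θ - 3) sin(2*θ) dθ = (3/2 + 3*pi) - (3/2) = 3*pi.
Hence b_4 = (1/pi)·(3*pi) = 3.

3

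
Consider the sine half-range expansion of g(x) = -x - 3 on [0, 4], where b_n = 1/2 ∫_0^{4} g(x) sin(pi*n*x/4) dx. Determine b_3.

b_3 = 1/2 ∫_0^{4} (-x - 3) sin(3*pi*x/4) dx.
Integrating by parts (boundary term plus one more integral), an antiderivative of (-x - 3) sin(3*pi*x/4) is 4*x*cos(3*pi*x/4)/(3*pi) - 16*sin(3*pi*x/4)/(9*pi**2) + 4*cos(3*pi*x/4)/pi; evaluating from 0 to 4: ∫_{0}^{4} (-x - 3) sin(3*pi*x/4) dx = (-28/(3*pi)) - (4/pi) = -40/(3*pi).
Hence b_3 = (1/2)·(-40/(3*pi)) = -20/(3*pi).

-20/(3*pi)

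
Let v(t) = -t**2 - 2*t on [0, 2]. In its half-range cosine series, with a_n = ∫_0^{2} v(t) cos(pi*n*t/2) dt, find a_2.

-4/pi**2

a_2 = ∫_0^{2} (-t**2 - 2*t) cos(pi*t) dt.
Integrating by parts twice (tabular method), an antiderivative of (-t**2 - 2*t) cos(pi*t) is -t**2*sin(pi*t)/pi - 2*t*sin(pi*t)/pi - 2*t*cos(pi*t)/pi**2 + 2*sin(pi*t)/pi**3 - 2*cos(pi*t)/pi**2; evaluating from 0 to 2: ∫_{0}^{2} (-t**2 - 2*t) cos(pi*t) dt = (-6/pi**2) - (-2/pi**2) = -4/pi**2.
Hence a_2 = -4/pi**2.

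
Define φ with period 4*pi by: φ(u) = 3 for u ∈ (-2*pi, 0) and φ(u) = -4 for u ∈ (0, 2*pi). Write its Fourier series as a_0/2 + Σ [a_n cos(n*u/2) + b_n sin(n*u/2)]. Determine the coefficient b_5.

b_5 = (1/(2*pi)) ∫_{-2*pi}^{2*pi} φ(u) sin(5*u/2) du.
Split the integral at the breakpoints.
Directly, an antiderivative of (3) sin(5*u/2) is -6*cos(5*u/2)/5; evaluating from -2*pi to 0: ∫_{-2*pi}^{0} (3) sin(5*u/2) du = (-6/5) - (6/5) = -12/5.
Directly, an antiderivative of (-4) sin(5*u/2) is 8*cos(5*u/2)/5; evaluating from 0 to 2*pi: ∫_{0}^{2*pi} (-4) sin(5*u/2) du = (-8/5) - (8/5) = -16/5.
Summing the pieces and multiplying by (1/(2*pi)) gives b_5 = -14/(5*pi).

-14/(5*pi)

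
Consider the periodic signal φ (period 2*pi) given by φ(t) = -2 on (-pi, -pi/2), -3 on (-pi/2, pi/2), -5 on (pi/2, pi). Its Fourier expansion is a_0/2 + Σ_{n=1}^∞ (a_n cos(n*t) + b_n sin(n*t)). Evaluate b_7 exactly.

-3/(7*pi)

b_7 = 1/pi ∫_{-pi}^{pi} φ(t) sin(7*t) dt.
Split the integral at the breakpoints.
Directly, an antiderivative of (-2) sin(7*t) is 2*cos(7*t)/7; evaluating from -pi to -pi/2: ∫_{-pi}^{-pi/2} (-2) sin(7*t) dt = (0) - (-2/7) = 2/7.
Directly, an antiderivative of (-3) sin(7*t) is 3*cos(7*t)/7; evaluating from -pi/2 to pi/2: ∫_{-pi/2}^{pi/2} (-3) sin(7*t) dt = (0) - (0) = 0.
Directly, an antiderivative of (-5) sin(7*t) is 5*cos(7*t)/7; evaluating from pi/2 to pi: ∫_{pi/2}^{pi} (-5) sin(7*t) dt = (-5/7) - (0) = -5/7.
Summing the pieces and multiplying by (1/pi) gives b_7 = -3/(7*pi).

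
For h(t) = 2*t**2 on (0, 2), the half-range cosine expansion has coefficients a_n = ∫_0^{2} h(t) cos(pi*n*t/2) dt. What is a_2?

8/pi**2

a_2 = ∫_0^{2} (2*t**2) cos(pi*t) dt.
Integrating by parts twice (tabular method), an antiderivative of (2*t**2) cos(pi*t) is 2*t**2*sin(pi*t)/pi + 4*t*cos(pi*t)/pi**2 - 4*sin(pi*t)/pi**3; evaluating from 0 to 2: ∫_{0}^{2} (2*t**2) cos(pi*t) dt = (8/pi**2) - (0) = 8/pi**2.
Hence a_2 = 8/pi**2.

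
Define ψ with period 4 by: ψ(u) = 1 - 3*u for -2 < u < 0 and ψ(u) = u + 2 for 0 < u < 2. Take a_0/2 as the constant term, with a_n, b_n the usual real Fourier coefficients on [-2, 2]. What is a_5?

-16/(25*pi**2)

a_5 = 1/2 ∫_{-2}^{2} ψ(u) cos(5*pi*u/2) du.
Split the integral at the breakpoints.
Integrating by parts (boundary term plus one more integral), an antiderivative of (1 - 3*u) cos(5*pi*u/2) is -6*u*sin(5*pi*u/2)/(5*pi) + 2*sin(5*pi*u/2)/(5*pi) - 12*cos(5*pi*u/2)/(25*pi**2); evaluating from -2 to 0: ∫_{-2}^{0} (1 - 3*u) cos(5*pi*u/2) du = (-12/(25*pi**2)) - (12/(25*pi**2)) = -24/(25*pi**2).
Integrating by parts (boundary term plus one more integral), an antiderivative of (u + 2) cos(5*pi*u/2) is 2*u*sin(5*pi*u/2)/(5*pi) + 4*sin(5*pi*u/2)/(5*pi) + 4*cos(5*pi*u/2)/(25*pi**2); evaluating from 0 to 2: ∫_{0}^{2} (u + 2) cos(5*pi*u/2) du = (-4/(25*pi**2)) - (4/(25*pi**2)) = -8/(25*pi**2).
Summing the pieces and multiplying by (1/2) gives a_5 = -16/(25*pi**2).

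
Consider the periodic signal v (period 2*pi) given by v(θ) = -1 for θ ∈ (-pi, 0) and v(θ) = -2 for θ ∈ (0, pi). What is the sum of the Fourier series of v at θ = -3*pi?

-3/2

θ = -3*pi differs from θ = pi by -2 full period(s), and the series is 2*pi-periodic.
At θ = pi the one-sided limits are v(pi^-) = -2 and v(pi^+) = -1.
By Dirichlet's theorem the series converges to their average, [(-2) + (-1)]/2 = -3/2.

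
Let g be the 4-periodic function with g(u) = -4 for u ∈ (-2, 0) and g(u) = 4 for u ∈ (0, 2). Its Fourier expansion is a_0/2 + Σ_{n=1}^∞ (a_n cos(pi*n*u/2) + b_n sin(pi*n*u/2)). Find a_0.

a_0 = 1/2 ∫_{-2}^{2} g(u) du = 1/2 · (0) = 0.

0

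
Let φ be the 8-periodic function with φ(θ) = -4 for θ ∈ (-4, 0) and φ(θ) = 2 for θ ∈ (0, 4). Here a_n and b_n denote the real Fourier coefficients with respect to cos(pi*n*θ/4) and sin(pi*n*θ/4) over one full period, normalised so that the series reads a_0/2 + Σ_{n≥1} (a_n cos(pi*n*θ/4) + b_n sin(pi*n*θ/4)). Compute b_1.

b_1 = 1/4 ∫_{-4}^{4} φ(θ) sin(pi*θ/4) dθ.
Split the integral at the breakpoints.
Directly, an antiderivative of (-4) sin(pi*θ/4) is 16*cos(pi*θ/4)/pi; evaluating from -4 to 0: ∫_{-4}^{0} (-4) sin(pi*θ/4) dθ = (16/pi) - (-16/pi) = 32/pi.
Directly, an antiderivative of (2) sin(pi*θ/4) is -8*cos(pi*θ/4)/pi; evaluating from 0 to 4: ∫_{0}^{4} (2) sin(pi*θ/4) dθ = (8/pi) - (-8/pi) = 16/pi.
Summing the pieces and multiplying by (1/4) gives b_1 = 12/pi.

12/pi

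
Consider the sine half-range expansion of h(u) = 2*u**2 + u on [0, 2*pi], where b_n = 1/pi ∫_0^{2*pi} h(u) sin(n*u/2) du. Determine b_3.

b_3 = 1/pi ∫_0^{2*pi} (2*u**2 + u) sin(3*u/2) du.
Integrating by parts twice (tabular method), an antiderivative of (2*u**2 + u) sin(3*u/2) is -4*u**2*cos(3*u/2)/3 + 16*u*sin(3*u/2)/9 - 2*u*cos(3*u/2)/3 + 4*sin(3*u/2)/9 + 32*cos(3*u/2)/27; evaluating from 0 to 2*pi: ∫_{0}^{2*pi} (2*u**2 + u) sin(3*u/2) du = (-32/27 + 4*pi/3 + 16*pi**2/3) - (32/27) = -64/27 + 4*pi/3 + 16*pi**2/3.
Hence b_3 = (1/pi)·(-64/27 + 4*pi/3 + 16*pi**2/3) = 4*(-16 + 9*pi + 36*pi**2)/(27*pi).

4*(-16 + 9*pi + 36*pi**2)/(27*pi)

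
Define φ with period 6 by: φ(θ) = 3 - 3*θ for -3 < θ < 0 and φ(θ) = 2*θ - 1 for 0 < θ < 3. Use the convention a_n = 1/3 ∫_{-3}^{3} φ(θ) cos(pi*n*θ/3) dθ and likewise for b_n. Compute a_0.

a_0 = 1/3 ∫_{-3}^{3} φ(θ) dθ = 1/3 · (57/2) = 19/2.

19/2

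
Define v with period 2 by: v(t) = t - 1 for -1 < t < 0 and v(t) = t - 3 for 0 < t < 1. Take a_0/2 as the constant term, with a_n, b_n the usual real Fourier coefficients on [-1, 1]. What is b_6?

-1/(3*pi)

b_6 = ∫_{-1}^{1} v(t) sin(6*pi*t) dt.
Split the integral at the breakpoints.
Integrating by parts (boundary term plus one more integral), an antiderivative of (t - 1) sin(6*pi*t) is -t*cos(6*pi*t)/(6*pi) + sin(6*pi*t)/(36*pi**2) + cos(6*pi*t)/(6*pi); evaluating from -1 to 0: ∫_{-1}^{0} (t - 1) sin(6*pi*t) dt = (1/(6*pi)) - (1/(3*pi)) = -1/(6*pi).
Integrating by parts (boundary term plus one more integral), an antiderivative of (t - 3) sin(6*pi*t) is -t*cos(6*pi*t)/(6*pi) + sin(6*pi*t)/(36*pi**2) + cos(6*pi*t)/(2*pi); evaluating from 0 to 1: ∫_{0}^{1} (t - 3) sin(6*pi*t) dt = (1/(3*pi)) - (1/(2*pi)) = -1/(6*pi).
Summing the pieces gives b_6 = -1/(3*pi).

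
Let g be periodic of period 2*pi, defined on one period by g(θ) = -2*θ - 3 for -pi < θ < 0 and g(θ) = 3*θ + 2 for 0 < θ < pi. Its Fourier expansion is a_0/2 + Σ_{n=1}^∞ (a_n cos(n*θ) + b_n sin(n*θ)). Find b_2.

-1/2

b_2 = 1/pi ∫_{-pi}^{pi} g(θ) sin(2*θ) dθ.
Split the integral at the breakpoints.
Integrating by parts (boundary term plus one more integral), an antiderivative of (-2*θ - 3) sin(2*θ) is θ*cos(2*θ) - sin(2*θ)/2 + 3*cos(2*θ)/2; evaluating from -pi to 0: ∫_{-pi}^{0} (-2*θ - 3) sin(2*θ) dθ = (3/2) - (3/2 - pi) = pi.
Integrating by parts (boundary term plus one more integral), an antiderivative of (3*θ + 2) sin(2*θ) is -3*θ*cos(2*θ)/2 + 3*sin(2*θ)/4 - cos(2*θ); evaluating from 0 to pi: ∫_{0}^{pi} (3*θ + 2) sin(2*θ) dθ = (-3*pi/2 - 1) - (-1) = -3*pi/2.
Summing the pieces and multiplying by (1/pi) gives b_2 = -1/2.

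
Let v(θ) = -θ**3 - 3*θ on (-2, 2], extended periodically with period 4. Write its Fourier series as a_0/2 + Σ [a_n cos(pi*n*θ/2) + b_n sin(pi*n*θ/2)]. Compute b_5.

b_5 = 1/2 ∫_{-2}^{2} v(θ) sin(5*pi*θ/2) dθ.
v is odd and sin(5*pi*θ/2) is odd, so the integrand is even and b_5 = ∫_0^{2} v(θ) sin(5*pi*θ/2) dθ.
Integrating by parts three times (tabular method), an antiderivative of (-θ**3 - 3*θ) sin(5*pi*θ/2) is 2*θ**3*cos(5*pi*θ/2)/(5*pi) - 12*θ**2*sin(5*pi*θ/2)/(25*pi**2) - 48*θ*cos(5*pi*θ/2)/(125*pi**3) + 6*θ*cos(5*pi*θ/2)/(5*pi) - 12*sin(5*pi*θ/2)/(25*pi**2) + 96*sin(5*pi*θ/2)/(625*pi**4); evaluating from 0 to 2: ∫_{0}^{2} (-θ**3 - 3*θ) sin(5*pi*θ/2) dθ = (4*(24 - 175*pi**2)/(125*pi**3)) - (0) = 4*(24 - 175*pi**2)/(125*pi**3).
Hence b_5 = 4*(24 - 175*pi**2)/(125*pi**3).

4*(24 - 175*pi**2)/(125*pi**3)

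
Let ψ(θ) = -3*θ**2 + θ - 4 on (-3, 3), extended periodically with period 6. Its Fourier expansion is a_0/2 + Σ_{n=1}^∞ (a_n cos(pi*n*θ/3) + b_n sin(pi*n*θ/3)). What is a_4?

a_4 = 1/3 ∫_{-3}^{3} ψ(θ) cos(4*pi*θ/3) dθ.
Integrating by parts twice (tabular method), an antiderivative of (-3*θ**2 + θ - 4) cos(4*pi*θ/3) is -9*θ**2*sin(4*pi*θ/3)/(4*pi) + 3*θ*sin(4*pi*θ/3)/(4*pi) - 27*θ*cos(4*pi*θ/3)/(8*pi**2) - 3*sin(4*pi*θ/3)/pi + 81*sin(4*pi*θ/3)/(32*pi**3) + 9*cos(4*pi*θ/3)/(16*pi**2); evaluating from -3 to 3: ∫_{-3}^{3} (-3*θ**2 + θ - 4) cos(4*pi*θ/3) dθ = (-153/(16*pi**2)) - (171/(16*pi**2)) = -81/(4*pi**2).
Hence a_4 = (1/3)·(-81/(4*pi**2)) = -27/(4*pi**2).

-27/(4*pi**2)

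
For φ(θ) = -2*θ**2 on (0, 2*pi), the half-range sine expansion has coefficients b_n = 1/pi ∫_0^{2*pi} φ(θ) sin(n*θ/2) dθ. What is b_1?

-16*pi + 64/pi

b_1 = 1/pi ∫_0^{2*pi} (-2*θ**2) sin(θ/2) dθ.
Integrating by parts twice (tabular method), an antiderivative of (-2*θ**2) sin(θ/2) is 4*θ**2*cos(θ/2) - 16*θ*sin(θ/2) - 32*cos(θ/2); evaluating from 0 to 2*pi: ∫_{0}^{2*pi} (-2*θ**2) sin(θ/2) dθ = (32 - 16*pi**2) - (-32) = 64 - 16*pi**2.
Hence b_1 = (1/pi)·(64 - 16*pi**2) = -16*pi + 64/pi.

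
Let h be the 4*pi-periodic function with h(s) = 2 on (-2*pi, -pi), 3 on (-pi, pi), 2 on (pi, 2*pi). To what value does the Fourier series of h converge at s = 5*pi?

s = 5*pi differs from s = pi by 1 full period(s), and the series is 4*pi-periodic.
At s = pi the one-sided limits are h(pi^-) = 3 and h(pi^+) = 2.
By Dirichlet's theorem the series converges to their average, [(3) + (2)]/2 = 5/2.

5/2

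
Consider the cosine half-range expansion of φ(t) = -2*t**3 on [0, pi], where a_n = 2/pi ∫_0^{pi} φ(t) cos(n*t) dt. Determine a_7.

12*(-4 + 49*pi**2)/(2401*pi)

a_7 = 2/pi ∫_0^{pi} (-2*t**3) cos(7*t) dt.
Integrating by parts three times (tabular method), an antiderivative of (-2*t**3) cos(7*t) is -2*t**3*sin(7*t)/7 - 6*t**2*cos(7*t)/49 + 12*t*sin(7*t)/343 + 12*cos(7*t)/2401; evaluating from 0 to pi: ∫_{0}^{pi} (-2*t**3) cos(7*t) dt = (-12/2401 + 6*pi**2/49) - (12/2401) = -24/2401 + 6*pi**2/49.
Hence a_7 = (2/pi)·(-24/2401 + 6*pi**2/49) = 12*(-4 + 49*pi**2)/(2401*pi).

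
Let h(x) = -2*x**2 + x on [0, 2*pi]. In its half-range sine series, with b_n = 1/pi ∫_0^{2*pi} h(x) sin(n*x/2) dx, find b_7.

b_7 = 1/pi ∫_0^{2*pi} (-2*x**2 + x) sin(7*x/2) dx.
Integrating by parts twice (tabular method), an antiderivative of (-2*x**2 + x) sin(7*x/2) is 4*x**2*cos(7*x/2)/7 - 16*x*sin(7*x/2)/49 - 2*x*cos(7*x/2)/7 + 4*sin(7*x/2)/49 - 32*cos(7*x/2)/343; evaluating from 0 to 2*pi: ∫_{0}^{2*pi} (-2*x**2 + x) sin(7*x/2) dx = (-16*pi**2/7 + 32/343 + 4*pi/7) - (-32/343) = -16*pi**2/7 + 64/343 + 4*pi/7.
Hence b_7 = (1/pi)·(-16*pi**2/7 + 64/343 + 4*pi/7) = 4*(-196*pi**2 + 16 + 49*pi)/(343*pi).

4*(-196*pi**2 + 16 + 49*pi)/(343*pi)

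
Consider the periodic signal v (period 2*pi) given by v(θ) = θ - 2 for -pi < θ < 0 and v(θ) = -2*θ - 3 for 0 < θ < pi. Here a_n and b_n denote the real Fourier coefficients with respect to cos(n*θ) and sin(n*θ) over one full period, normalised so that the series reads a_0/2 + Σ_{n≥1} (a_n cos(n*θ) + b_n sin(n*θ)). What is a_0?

a_0 = 1/pi ∫_{-pi}^{pi} v(θ) dθ = 1/pi · (-pi*(3*pi + 10)/2) = -5 - 3*pi/2.

-5 - 3*pi/2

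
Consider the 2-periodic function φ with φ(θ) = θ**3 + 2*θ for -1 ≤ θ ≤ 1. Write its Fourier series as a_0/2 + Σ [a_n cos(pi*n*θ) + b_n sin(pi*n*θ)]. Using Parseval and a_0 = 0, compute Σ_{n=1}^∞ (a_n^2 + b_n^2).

478/105

Parseval: a_0^2/2 + Σ_{n≥1} (a_n^2+b_n^2) = ∫_{-1}^{1} φ(θ)^2 dθ = 478/105.
Subtract a_0^2/2 = 0: Σ (a_n^2+b_n^2) = 478/105.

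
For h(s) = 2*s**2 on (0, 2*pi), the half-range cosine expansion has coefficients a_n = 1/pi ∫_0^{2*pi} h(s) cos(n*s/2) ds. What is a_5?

a_5 = 1/pi ∫_0^{2*pi} (2*s**2) cos(5*s/2) ds.
Integrating by parts twice (tabular method), an antiderivative of (2*s**2) cos(5*s/2) is 4*s**2*sin(5*s/2)/5 + 16*s*cos(5*s/2)/25 - 32*sin(5*s/2)/125; evaluating from 0 to 2*pi: ∫_{0}^{2*pi} (2*s**2) cos(5*s/2) ds = (-32*pi/25) - (0) = -32*pi/25.
Hence a_5 = (1/pi)·(-32*pi/25) = -32/25.

-32/25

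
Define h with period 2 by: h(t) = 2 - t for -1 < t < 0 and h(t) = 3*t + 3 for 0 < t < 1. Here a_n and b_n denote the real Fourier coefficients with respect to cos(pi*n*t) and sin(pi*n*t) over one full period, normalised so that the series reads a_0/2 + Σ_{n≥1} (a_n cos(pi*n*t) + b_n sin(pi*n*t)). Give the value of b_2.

-1/pi

b_2 = ∫_{-1}^{1} h(t) sin(2*pi*t) dt.
Split the integral at the breakpoints.
Integrating by parts (boundary term plus one more integral), an antiderivative of (2 - t) sin(2*pi*t) is t*cos(2*pi*t)/(2*pi) - sin(2*pi*t)/(4*pi**2) - cos(2*pi*t)/pi; evaluating from -1 to 0: ∫_{-1}^{0} (2 - t) sin(2*pi*t) dt = (-1/pi) - (-3/(2*pi)) = 1/(2*pi).
Integrating by parts (boundary term plus one more integral), an antiderivative of (3*t + 3) sin(2*pi*t) is -3*t*cos(2*pi*t)/(2*pi) + 3*sin(2*pi*t)/(4*pi**2) - 3*cos(2*pi*t)/(2*pi); evaluating from 0 to 1: ∫_{0}^{1} (3*t + 3) sin(2*pi*t) dt = (-3/pi) - (-3/(2*pi)) = -3/(2*pi).
Summing the pieces gives b_2 = -1/pi.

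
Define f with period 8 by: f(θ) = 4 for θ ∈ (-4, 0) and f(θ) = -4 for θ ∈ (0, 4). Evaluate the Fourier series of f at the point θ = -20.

θ = -20 differs from θ = -4 by -2 full period(s), and the series is 8-periodic.
At θ = -4 the one-sided limits are f(-4^-) = -4 and f(-4^+) = 4.
By Dirichlet's theorem the series converges to their average, [(-4) + (4)]/2 = 0.

0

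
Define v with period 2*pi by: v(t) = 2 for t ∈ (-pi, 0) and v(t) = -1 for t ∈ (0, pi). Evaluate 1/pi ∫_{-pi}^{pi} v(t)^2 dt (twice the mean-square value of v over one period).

1/pi ∫_{-pi}^{pi} v(t)^2 dt = 1/pi · (5*pi) = 5.

5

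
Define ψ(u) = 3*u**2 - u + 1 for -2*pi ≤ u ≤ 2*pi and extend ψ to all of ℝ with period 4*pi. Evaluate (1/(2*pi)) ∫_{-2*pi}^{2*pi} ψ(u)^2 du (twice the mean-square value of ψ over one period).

(1/(2*pi)) ∫_{-2*pi}^{2*pi} ψ(u)^2 du = (1/(2*pi)) · (4*pi*(15 + 140*pi**2 + 432*pi**4)/15) = 2 + 56*pi**2/3 + 288*pi**4/5.

2 + 56*pi**2/3 + 288*pi**4/5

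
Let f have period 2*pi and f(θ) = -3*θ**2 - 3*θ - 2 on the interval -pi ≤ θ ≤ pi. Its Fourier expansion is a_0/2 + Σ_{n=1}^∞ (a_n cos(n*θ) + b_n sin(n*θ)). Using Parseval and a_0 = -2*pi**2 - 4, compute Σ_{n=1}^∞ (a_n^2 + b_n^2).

Parseval: a_0^2/2 + Σ_{n≥1} (a_n^2+b_n^2) = 1/pi ∫_{-pi}^{pi} f(θ)^2 dθ = 8 + 14*pi**2 + 18*pi**4/5.
Subtract a_0^2/2 = 2*(2 + pi**2)**2: Σ (a_n^2+b_n^2) = pi**2*(6 + 8*pi**2/5).

pi**2*(6 + 8*pi**2/5)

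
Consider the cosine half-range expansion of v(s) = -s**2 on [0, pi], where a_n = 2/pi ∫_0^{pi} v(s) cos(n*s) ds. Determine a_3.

4/9

a_3 = 2/pi ∫_0^{pi} (-s**2) cos(3*s) ds.
Integrating by parts twice (tabular method), an antiderivative of (-s**2) cos(3*s) is -s**2*sin(3*s)/3 - 2*s*cos(3*s)/9 + 2*sin(3*s)/27; evaluating from 0 to pi: ∫_{0}^{pi} (-s**2) cos(3*s) ds = (2*pi/9) - (0) = 2*pi/9.
Hence a_3 = (2/pi)·(2*pi/9) = 4/9.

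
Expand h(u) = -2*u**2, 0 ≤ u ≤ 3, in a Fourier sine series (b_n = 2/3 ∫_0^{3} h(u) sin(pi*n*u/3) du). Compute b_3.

b_3 = 2/3 ∫_0^{3} (-2*u**2) sin(pi*u) du.
Integrating by parts twice (tabular method), an antiderivative of (-2*u**2) sin(pi*u) is 2*u**2*cos(pi*u)/pi - 4*u*sin(pi*u)/pi**2 - 4*cos(pi*u)/pi**3; evaluating from 0 to 3: ∫_{0}^{3} (-2*u**2) sin(pi*u) du = (-18/pi + 4/pi**3) - (-4/pi**3) = -18/pi + 8/pi**3.
Hence b_3 = (2/3)·(-18/pi + 8/pi**3) = -12/pi + 16/(3*pi**3).

-12/pi + 16/(3*pi**3)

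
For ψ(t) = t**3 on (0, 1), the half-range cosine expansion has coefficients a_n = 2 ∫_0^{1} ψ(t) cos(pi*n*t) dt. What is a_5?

a_5 = 2 ∫_0^{1} (t**3) cos(5*pi*t) dt.
Integrating by parts three times (tabular method), an antiderivative of (t**3) cos(5*pi*t) is t**3*sin(5*pi*t)/(5*pi) + 3*t**2*cos(5*pi*t)/(25*pi**2) - 6*t*sin(5*pi*t)/(125*pi**3) - 6*cos(5*pi*t)/(625*pi**4); evaluating from 0 to 1: ∫_{0}^{1} (t**3) cos(5*pi*t) dt = (3*(2 - 25*pi**2)/(625*pi**4)) - (-6/(625*pi**4)) = 3*(4 - 25*pi**2)/(625*pi**4).
Hence a_5 = 2·(3*(4 - 25*pi**2)/(625*pi**4)) = 6*(4 - 25*pi**2)/(625*pi**4).

6*(4 - 25*pi**2)/(625*pi**4)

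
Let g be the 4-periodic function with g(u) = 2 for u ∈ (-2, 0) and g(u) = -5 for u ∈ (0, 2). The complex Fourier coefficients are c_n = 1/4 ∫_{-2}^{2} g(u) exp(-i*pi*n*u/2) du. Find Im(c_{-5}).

Since g is real-valued, Im(c_{-5}) = -1/4 ∫_{-2}^{2} g(u) sin(-5*pi*u/2) du = b_{5}/2.
Split the integral at the breakpoints.
Directly, an antiderivative of (2) sin(-5*pi*u/2) is 4*cos(5*pi*u/2)/(5*pi); evaluating from -2 to 0: ∫_{-2}^{0} (2) sin(-5*pi*u/2) du = (4/(5*pi)) - (-4/(5*pi)) = 8/(5*pi).
Directly, an antiderivative of (-5) sin(-5*pi*u/2) is -2*cos(5*pi*u/2)/pi; evaluating from 0 to 2: ∫_{0}^{2} (-5) sin(-5*pi*u/2) du = (2/pi) - (-2/pi) = 4/pi.
So ∫_{-2}^{2} g(u) sin(-5*pi*u/2) du = 28/(5*pi).
Hence Im(c_{-5}) = (-1/4)·(28/(5*pi)) = -7/(5*pi).

-7/(5*pi)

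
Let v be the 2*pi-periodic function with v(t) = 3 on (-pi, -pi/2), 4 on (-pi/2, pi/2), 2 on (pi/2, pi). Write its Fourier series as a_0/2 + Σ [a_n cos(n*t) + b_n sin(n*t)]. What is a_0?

13/2

a_0 = 1/pi ∫_{-pi}^{pi} v(t) dt = 1/pi · (13*pi/2) = 13/2.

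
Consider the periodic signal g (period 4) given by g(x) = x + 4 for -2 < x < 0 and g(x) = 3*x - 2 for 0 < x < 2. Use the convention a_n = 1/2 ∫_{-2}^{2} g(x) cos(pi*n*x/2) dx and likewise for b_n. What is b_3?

b_3 = 1/2 ∫_{-2}^{2} g(x) sin(3*pi*x/2) dx.
Split the integral at the breakpoints.
Integrating by parts (boundary term plus one more integral), an antiderivative of (x + 4) sin(3*pi*x/2) is -2*x*cos(3*pi*x/2)/(3*pi) + 4*sin(3*pi*x/2)/(9*pi**2) - 8*cos(3*pi*x/2)/(3*pi); evaluating from -2 to 0: ∫_{-2}^{0} (x + 4) sin(3*pi*x/2) dx = (-8/(3*pi)) - (4/(3*pi)) = -4/pi.
Integrating by parts (boundary term plus one more integral), an antiderivative of (3*x - 2) sin(3*pi*x/2) is -2*x*cos(3*pi*x/2)/pi + 4*sin(3*pi*x/2)/(3*pi**2) + 4*cos(3*pi*x/2)/(3*pi); evaluating from 0 to 2: ∫_{0}^{2} (3*x - 2) sin(3*pi*x/2) dx = (8/(3*pi)) - (4/(3*pi)) = 4/(3*pi).
Summing the pieces and multiplying by (1/2) gives b_3 = -4/(3*pi).

-4/(3*pi)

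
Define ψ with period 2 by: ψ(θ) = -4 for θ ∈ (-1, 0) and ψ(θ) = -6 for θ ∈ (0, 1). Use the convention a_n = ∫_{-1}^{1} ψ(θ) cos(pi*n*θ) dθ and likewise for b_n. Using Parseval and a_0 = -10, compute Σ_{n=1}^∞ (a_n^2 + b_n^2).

2

Parseval: a_0^2/2 + Σ_{n≥1} (a_n^2+b_n^2) = ∫_{-1}^{1} ψ(θ)^2 dθ = 52.
Subtract a_0^2/2 = 50: Σ (a_n^2+b_n^2) = 2.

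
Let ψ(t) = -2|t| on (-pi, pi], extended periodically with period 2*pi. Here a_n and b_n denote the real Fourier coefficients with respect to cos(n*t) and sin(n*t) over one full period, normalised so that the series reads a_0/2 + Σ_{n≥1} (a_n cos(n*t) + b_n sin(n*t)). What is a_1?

a_1 = 1/pi ∫_{-pi}^{pi} ψ(t) cos(t) dt.
ψ is even and cos(t) is even, so the integrand is even and a_1 = 2/pi ∫_0^{pi} ψ(t) cos(t) dt.
Integrating by parts (boundary term plus one more integral), an antiderivative of (-2*t) cos(t) is -2*t*sin(t) - 2*cos(t); evaluating from 0 to pi: ∫_{0}^{pi} (-2*t) cos(t) dt = (2) - (-2) = 4.
Hence a_1 = (2/pi)·(4) = 8/pi.

8/pi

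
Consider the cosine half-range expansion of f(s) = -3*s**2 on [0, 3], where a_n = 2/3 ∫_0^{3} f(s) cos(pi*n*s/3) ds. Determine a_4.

a_4 = 2/3 ∫_0^{3} (-3*s**2) cos(4*pi*s/3) ds.
Integrating by parts twice (tabular method), an antiderivative of (-3*s**2) cos(4*pi*s/3) is -9*s**2*sin(4*pi*s/3)/(4*pi) - 27*s*cos(4*pi*s/3)/(8*pi**2) + 81*sin(4*pi*s/3)/(32*pi**3); evaluating from 0 to 3: ∫_{0}^{3} (-3*s**2) cos(4*pi*s/3) ds = (-81/(8*pi**2)) - (0) = -81/(8*pi**2).
Hence a_4 = (2/3)·(-81/(8*pi**2)) = -27/(4*pi**2).

-27/(4*pi**2)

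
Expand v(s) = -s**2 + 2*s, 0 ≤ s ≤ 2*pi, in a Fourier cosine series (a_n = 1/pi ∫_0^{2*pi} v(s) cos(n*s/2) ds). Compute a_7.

16*(-1 + pi)/(49*pi)

a_7 = 1/pi ∫_0^{2*pi} (-s**2 + 2*s) cos(7*s/2) ds.
Integrating by parts twice (tabular method), an antiderivative of (-s**2 + 2*s) cos(7*s/2) is -2*s**2*sin(7*s/2)/7 + 4*s*sin(7*s/2)/7 - 8*s*cos(7*s/2)/49 + 16*sin(7*s/2)/343 + 8*cos(7*s/2)/49; evaluating from 0 to 2*pi: ∫_{0}^{2*pi} (-s**2 + 2*s) cos(7*s/2) ds = (-8/49 + 16*pi/49) - (8/49) = -16/49 + 16*pi/49.
Hence a_7 = (1/pi)·(-16/49 + 16*pi/49) = 16*(-1 + pi)/(49*pi).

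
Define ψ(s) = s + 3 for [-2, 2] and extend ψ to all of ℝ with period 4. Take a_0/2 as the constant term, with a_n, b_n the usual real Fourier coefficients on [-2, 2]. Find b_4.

b_4 = 1/2 ∫_{-2}^{2} ψ(s) sin(2*pi*s) ds.
Integrating by parts (boundary term plus one more integral), an antiderivative of (s + 3) sin(2*pi*s) is -s*cos(2*pi*s)/(2*pi) + sin(2*pi*s)/(4*pi**2) - 3*cos(2*pi*s)/(2*pi); evaluating from -2 to 2: ∫_{-2}^{2} (s + 3) sin(2*pi*s) ds = (-5/(2*pi)) - (-1/(2*pi)) = -2/pi.
Hence b_4 = (1/2)·(-2/pi) = -1/pi.

-1/pi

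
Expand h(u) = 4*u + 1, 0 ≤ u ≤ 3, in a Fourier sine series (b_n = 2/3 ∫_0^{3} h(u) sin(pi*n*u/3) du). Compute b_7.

4/pi

b_7 = 2/3 ∫_0^{3} (4*u + 1) sin(7*pi*u/3) du.
Integrating by parts (boundary term plus one more integral), an antiderivative of (4*u + 1) sin(7*pi*u/3) is -12*u*cos(7*pi*u/3)/(7*pi) + 36*sin(7*pi*u/3)/(49*pi**2) - 3*cos(7*pi*u/3)/(7*pi); evaluating from 0 to 3: ∫_{0}^{3} (4*u + 1) sin(7*pi*u/3) du = (39/(7*pi)) - (-3/(7*pi)) = 6/pi.
Hence b_7 = (2/3)·(6/pi) = 4/pi.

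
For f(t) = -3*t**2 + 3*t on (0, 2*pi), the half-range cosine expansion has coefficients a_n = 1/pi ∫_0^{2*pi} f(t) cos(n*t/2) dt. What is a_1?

a_1 = 1/pi ∫_0^{2*pi} (-3*t**2 + 3*t) cos(t/2) dt.
Integrating by parts twice (tabular method), an antiderivative of (-3*t**2 + 3*t) cos(t/2) is -6*t**2*sin(t/2) + 6*t*sin(t/2) - 24*t*cos(t/2) + 48*sin(t/2) + 12*cos(t/2); evaluating from 0 to 2*pi: ∫_{0}^{2*pi} (-3*t**2 + 3*t) cos(t/2) dt = (-12 + 48*pi) - (12) = -24 + 48*pi.
Hence a_1 = (1/pi)·(-24 + 48*pi) = 48 - 24/pi.

48 - 24/pi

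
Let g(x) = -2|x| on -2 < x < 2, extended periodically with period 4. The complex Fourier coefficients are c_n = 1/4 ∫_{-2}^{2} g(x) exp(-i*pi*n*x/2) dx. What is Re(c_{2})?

Since g is real-valued, Re(c_{2}) = 1/4 ∫_{-2}^{2} g(x) cos(pi*x) dx = a_{2}/2.
g is even and cos(pi*x) is even, so the integrand is even: ∫_{-2}^{2} g(x) cos(pi*x) dx = 2∫_0^{2} g(x) cos(pi*x) dx.
Integrating by parts (boundary term plus one more integral), an antiderivative of (-2*x) cos(pi*x) is -2*x*sin(pi*x)/pi - 2*cos(pi*x)/pi**2; evaluating from 0 to 2: ∫_{0}^{2} (-2*x) cos(pi*x) dx = (-2/pi**2) - (-2/pi**2) = 0.
So ∫_{-2}^{2} g(x) cos(pi*x) dx = 0.
Hence Re(c_{2}) = (1/4)·(0) = 0.

0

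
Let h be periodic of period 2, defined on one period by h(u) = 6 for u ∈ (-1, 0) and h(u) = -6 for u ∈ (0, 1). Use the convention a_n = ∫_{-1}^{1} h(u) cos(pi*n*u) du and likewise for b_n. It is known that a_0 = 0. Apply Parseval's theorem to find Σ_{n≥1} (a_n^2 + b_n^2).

Parseval: a_0^2/2 + Σ_{n≥1} (a_n^2+b_n^2) = ∫_{-1}^{1} h(u)^2 du = 72.
Subtract a_0^2/2 = 0: Σ (a_n^2+b_n^2) = 72.

72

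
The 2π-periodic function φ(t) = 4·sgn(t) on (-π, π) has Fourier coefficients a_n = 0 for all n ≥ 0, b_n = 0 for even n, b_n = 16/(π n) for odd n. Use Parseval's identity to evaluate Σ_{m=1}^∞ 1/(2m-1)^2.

Parseval: Σ b_n^2 = (1/π) ∫_{-π}^{π} φ(t)^2 dt = 32.
Only odd n contribute, with b_n^2 = 256/(π^2 n^2), so Σ_{m≥1} 1/(2m-1)^2 = π^2·(32)/256 = pi**2/8.

pi**2/8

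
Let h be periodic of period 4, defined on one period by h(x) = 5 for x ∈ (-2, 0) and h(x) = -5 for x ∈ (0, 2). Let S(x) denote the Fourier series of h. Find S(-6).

0

x = -6 differs from x = -2 by -1 full period(s), and the series is 4-periodic.
At x = -2 the one-sided limits are h(-2^-) = -5 and h(-2^+) = 5.
By Dirichlet's theorem the series converges to their average, [(-5) + (5)]/2 = 0.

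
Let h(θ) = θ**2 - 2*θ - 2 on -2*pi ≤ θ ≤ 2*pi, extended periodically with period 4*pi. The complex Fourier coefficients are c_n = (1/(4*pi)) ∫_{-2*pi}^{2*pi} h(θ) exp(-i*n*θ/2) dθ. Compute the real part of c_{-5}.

-8/25

Since h is real-valued, Re(c_{-5}) = (1/(4*pi)) ∫_{-2*pi}^{2*pi} h(θ) cos(-5*θ/2) dθ = a_{5}/2.
Integrating by parts twice (tabular method), an antiderivative of (θ**2 - 2*θ - 2) cos(-5*θ/2) is 2*θ**2*sin(5*θ/2)/5 - 4*θ*sin(5*θ/2)/5 + 8*θ*cos(5*θ/2)/25 - 116*sin(5*θ/2)/125 - 8*cos(5*θ/2)/25; evaluating from -2*pi to 2*pi: ∫_{-2*pi}^{2*pi} (θ**2 - 2*θ - 2) cos(-5*θ/2) dθ = (8/25 - 16*pi/25) - (8/25 + 16*pi/25) = -32*pi/25.
Hence Re(c_{-5}) = (1/(4*pi))·(-32*pi/25) = -8/25.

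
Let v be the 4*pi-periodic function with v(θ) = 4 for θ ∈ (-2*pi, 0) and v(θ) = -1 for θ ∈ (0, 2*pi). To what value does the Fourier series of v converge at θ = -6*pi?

3/2

θ = -6*pi differs from θ = -2*pi by -1 full period(s), and the series is 4*pi-periodic.
At θ = -2*pi the one-sided limits are v(-2*pi^-) = -1 and v(-2*pi^+) = 4.
By Dirichlet's theorem the series converges to their average, [(-1) + (4)]/2 = 3/2.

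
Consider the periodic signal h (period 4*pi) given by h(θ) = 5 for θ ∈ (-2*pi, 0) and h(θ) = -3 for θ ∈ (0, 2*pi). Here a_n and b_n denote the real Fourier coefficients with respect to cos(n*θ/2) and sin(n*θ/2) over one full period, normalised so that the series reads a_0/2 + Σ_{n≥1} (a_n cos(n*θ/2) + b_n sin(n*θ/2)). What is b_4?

b_4 = (1/(2*pi)) ∫_{-2*pi}^{2*pi} h(θ) sin(2*θ) dθ.
Split the integral at the breakpoints.
Directly, an antiderivative of (5) sin(2*θ) is -5*cos(2*θ)/2; evaluating from -2*pi to 0: ∫_{-2*pi}^{0} (5) sin(2*θ) dθ = (-5/2) - (-5/2) = 0.
Directly, an antiderivative of (-3) sin(2*θ) is 3*cos(2*θ)/2; evaluating from 0 to 2*pi: ∫_{0}^{2*pi} (-3) sin(2*θ) dθ = (3/2) - (3/2) = 0.
Summing the pieces and multiplying by (1/(2*pi)) gives b_4 = 0.

0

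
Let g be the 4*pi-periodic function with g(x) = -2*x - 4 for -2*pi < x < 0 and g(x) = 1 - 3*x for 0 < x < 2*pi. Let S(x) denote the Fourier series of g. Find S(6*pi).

-pi - 3/2

x = 6*pi differs from x = -2*pi by 2 full period(s), and the series is 4*pi-periodic.
At x = -2*pi the one-sided limits are g(-2*pi^-) = 1 - 6*pi and g(-2*pi^+) = -4 + 4*pi.
By Dirichlet's theorem the series converges to their average, [(1 - 6*pi) + (-4 + 4*pi)]/2 = -pi - 3/2.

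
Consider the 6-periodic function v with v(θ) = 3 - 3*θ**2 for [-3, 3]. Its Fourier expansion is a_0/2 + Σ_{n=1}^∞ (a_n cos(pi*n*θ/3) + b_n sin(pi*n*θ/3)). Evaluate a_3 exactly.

a_3 = 1/3 ∫_{-3}^{3} v(θ) cos(pi*θ) dθ.
v is even and cos(pi*θ) is even, so the integrand is even and a_3 = 2/3 ∫_0^{3} v(θ) cos(pi*θ) dθ.
Integrating by parts twice (tabular method), an antiderivative of (3 - 3*θ**2) cos(pi*θ) is -3*θ**2*sin(pi*θ)/pi - 6*θ*cos(pi*θ)/pi**2 + 6*sin(pi*θ)/pi**3 + 3*sin(pi*θ)/pi; evaluating from 0 to 3: ∫_{0}^{3} (3 - 3*θ**2) cos(pi*θ) dθ = (18/pi**2) - (0) = 18/pi**2.
Hence a_3 = (2/3)·(18/pi**2) = 12/pi**2.

12/pi**2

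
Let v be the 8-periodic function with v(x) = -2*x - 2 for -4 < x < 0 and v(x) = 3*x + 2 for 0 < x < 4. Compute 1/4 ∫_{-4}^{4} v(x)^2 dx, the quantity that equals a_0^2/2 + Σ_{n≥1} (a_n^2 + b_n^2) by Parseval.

1/4 ∫_{-4}^{4} v(x)^2 dx = 1/4 · (1024/3) = 256/3.

256/3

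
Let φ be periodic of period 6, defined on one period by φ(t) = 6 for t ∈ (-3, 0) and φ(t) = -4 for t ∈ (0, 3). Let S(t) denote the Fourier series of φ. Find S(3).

1

t = 3 differs from t = -3 by 1 full period(s), and the series is 6-periodic.
At t = -3 the one-sided limits are φ(-3^-) = -4 and φ(-3^+) = 6.
By Dirichlet's theorem the series converges to their average, [(-4) + (6)]/2 = 1.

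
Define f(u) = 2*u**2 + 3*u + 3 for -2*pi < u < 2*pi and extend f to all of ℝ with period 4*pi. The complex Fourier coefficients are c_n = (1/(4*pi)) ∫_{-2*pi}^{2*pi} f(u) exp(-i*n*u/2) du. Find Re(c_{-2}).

4

Since f is real-valued, Re(c_{-2}) = (1/(4*pi)) ∫_{-2*pi}^{2*pi} f(u) cos(-u) du = a_{2}/2.
Integrating by parts twice (tabular method), an antiderivative of (2*u**2 + 3*u + 3) cos(-u) is 2*u**2*sin(u) + 3*u*sin(u) + 4*u*cos(u) - sin(u) + 3*cos(u); evaluating from -2*pi to 2*pi: ∫_{-2*pi}^{2*pi} (2*u**2 + 3*u + 3) cos(-u) du = (3 + 8*pi) - (3 - 8*pi) = 16*pi.
Hence Re(c_{-2}) = (1/(4*pi))·(16*pi) = 4.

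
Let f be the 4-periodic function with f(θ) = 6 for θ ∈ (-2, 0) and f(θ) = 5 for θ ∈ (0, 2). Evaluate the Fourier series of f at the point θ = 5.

θ = 5 differs from θ = 1 by 1 full period(s), and the series is 4-periodic.
f is continuous at θ = 1 with value 5, so the series converges to 5 there.

5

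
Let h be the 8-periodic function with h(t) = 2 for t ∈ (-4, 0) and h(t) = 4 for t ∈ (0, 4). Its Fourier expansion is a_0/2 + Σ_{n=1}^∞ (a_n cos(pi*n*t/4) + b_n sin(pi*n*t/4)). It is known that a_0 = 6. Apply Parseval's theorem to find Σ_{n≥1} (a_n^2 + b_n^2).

Parseval: a_0^2/2 + Σ_{n≥1} (a_n^2+b_n^2) = 1/4 ∫_{-4}^{4} h(t)^2 dt = 20.
Subtract a_0^2/2 = 18: Σ (a_n^2+b_n^2) = 2.

2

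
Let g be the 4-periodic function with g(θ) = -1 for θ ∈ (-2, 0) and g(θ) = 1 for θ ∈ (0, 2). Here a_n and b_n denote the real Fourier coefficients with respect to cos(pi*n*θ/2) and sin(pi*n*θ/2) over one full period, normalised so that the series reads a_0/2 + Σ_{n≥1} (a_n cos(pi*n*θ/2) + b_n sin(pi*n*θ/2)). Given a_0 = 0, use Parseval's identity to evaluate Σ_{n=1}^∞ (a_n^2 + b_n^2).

Parseval: a_0^2/2 + Σ_{n≥1} (a_n^2+b_n^2) = 1/2 ∫_{-2}^{2} g(θ)^2 dθ = 2.
Subtract a_0^2/2 = 0: Σ (a_n^2+b_n^2) = 2.

2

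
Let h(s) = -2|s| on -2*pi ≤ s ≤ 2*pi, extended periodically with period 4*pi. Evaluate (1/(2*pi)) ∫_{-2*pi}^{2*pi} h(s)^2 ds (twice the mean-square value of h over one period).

(1/(2*pi)) ∫_{-2*pi}^{2*pi} h(s)^2 ds = (1/(2*pi)) · (64*pi**3/3) = 32*pi**2/3.

32*pi**2/3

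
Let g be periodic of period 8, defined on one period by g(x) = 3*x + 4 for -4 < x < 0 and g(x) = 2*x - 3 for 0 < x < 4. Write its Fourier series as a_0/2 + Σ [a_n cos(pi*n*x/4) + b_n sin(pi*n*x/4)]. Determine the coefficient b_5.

6/(5*pi)

b_5 = 1/4 ∫_{-4}^{4} g(x) sin(5*pi*x/4) dx.
Split the integral at the breakpoints.
Integrating by parts (boundary term plus one more integral), an antiderivative of (3*x + 4) sin(5*pi*x/4) is -12*x*cos(5*pi*x/4)/(5*pi) + 48*sin(5*pi*x/4)/(25*pi**2) - 16*cos(5*pi*x/4)/(5*pi); evaluating from -4 to 0: ∫_{-4}^{0} (3*x + 4) sin(5*pi*x/4) dx = (-16/(5*pi)) - (-32/(5*pi)) = 16/(5*pi).
Integrating by parts (boundary term plus one more integral), an antiderivative of (2*x - 3) sin(5*pi*x/4) is -8*x*cos(5*pi*x/4)/(5*pi) + 32*sin(5*pi*x/4)/(25*pi**2) + 12*cos(5*pi*x/4)/(5*pi); evaluating from 0 to 4: ∫_{0}^{4} (2*x - 3) sin(5*pi*x/4) dx = (4/pi) - (12/(5*pi)) = 8/(5*pi).
Summing the pieces and multiplying by (1/4) gives b_5 = 6/(5*pi).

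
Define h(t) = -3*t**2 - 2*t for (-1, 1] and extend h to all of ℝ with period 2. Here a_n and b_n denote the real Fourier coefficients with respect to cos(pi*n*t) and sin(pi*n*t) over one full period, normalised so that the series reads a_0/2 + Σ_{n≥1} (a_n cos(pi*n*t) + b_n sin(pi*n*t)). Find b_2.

2/pi

b_2 = ∫_{-1}^{1} h(t) sin(2*pi*t) dt.
Integrating by parts twice (tabular method), an antiderivative of (-3*t**2 - 2*t) sin(2*pi*t) is 3*t**2*cos(2*pi*t)/(2*pi) - 3*t*sin(2*pi*t)/(2*pi**2) + t*cos(2*pi*t)/pi - sin(2*pi*t)/(2*pi**2) - 3*cos(2*pi*t)/(4*pi**3); evaluating from -1 to 1: ∫_{-1}^{1} (-3*t**2 - 2*t) sin(2*pi*t) dt = ((-3 + 10*pi**2)/(4*pi**3)) - ((-3 + 2*pi**2)/(4*pi**3)) = 2/pi.
Hence b_2 = 2/pi.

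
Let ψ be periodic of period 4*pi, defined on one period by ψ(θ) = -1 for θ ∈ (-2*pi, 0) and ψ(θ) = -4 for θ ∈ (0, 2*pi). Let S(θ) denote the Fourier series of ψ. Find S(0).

At θ = 0 the one-sided limits are ψ(0^-) = -1 and ψ(0^+) = -4.
By Dirichlet's theorem the series converges to their average, [(-1) + (-4)]/2 = -5/2.

-5/2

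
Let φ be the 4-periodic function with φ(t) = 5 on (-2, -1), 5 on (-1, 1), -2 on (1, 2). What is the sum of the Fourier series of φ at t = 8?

5

t = 8 differs from t = 0 by 2 full period(s), and the series is 4-periodic.
φ is continuous at t = 0 with value 5, so the series converges to 5 there.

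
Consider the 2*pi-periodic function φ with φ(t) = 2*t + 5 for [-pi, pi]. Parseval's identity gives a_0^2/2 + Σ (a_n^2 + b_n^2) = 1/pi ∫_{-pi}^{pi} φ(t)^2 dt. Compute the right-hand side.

8*pi**2/3 + 50

1/pi ∫_{-pi}^{pi} φ(t)^2 dt = 1/pi · (8*pi**3/3 + 50*pi) = 8*pi**2/3 + 50.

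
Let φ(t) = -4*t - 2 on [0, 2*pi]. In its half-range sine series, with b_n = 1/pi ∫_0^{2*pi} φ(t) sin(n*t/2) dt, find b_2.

b_2 = 1/pi ∫_0^{2*pi} (-4*t - 2) sin(t) dt.
Integrating by parts (boundary term plus one more integral), an antiderivative of (-4*t - 2) sin(t) is 4*t*cos(t) - 4*sin(t) + 2*cos(t); evaluating from 0 to 2*pi: ∫_{0}^{2*pi} (-4*t - 2) sin(t) dt = (2 + 8*pi) - (2) = 8*pi.
Hence b_2 = (1/pi)·(8*pi) = 8.

8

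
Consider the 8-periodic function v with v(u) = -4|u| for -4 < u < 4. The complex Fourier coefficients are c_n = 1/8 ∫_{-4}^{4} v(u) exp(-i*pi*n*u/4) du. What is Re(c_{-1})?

Since v is real-valued, Re(c_{-1}) = 1/8 ∫_{-4}^{4} v(u) cos(-pi*u/4) du = a_{1}/2.
v is even and cos(-pi*u/4) is even, so the integrand is even: ∫_{-4}^{4} v(u) cos(-pi*u/4) du = 2∫_0^{4} v(u) cos(-pi*u/4) du.
Integrating by parts (boundary term plus one more integral), an antiderivative of (-4*u) cos(-pi*u/4) is -16*u*sin(pi*u/4)/pi - 64*cos(pi*u/4)/pi**2; evaluating from 0 to 4: ∫_{0}^{4} (-4*u) cos(-pi*u/4) du = (64/pi**2) - (-64/pi**2) = 128/pi**2.
So ∫_{-4}^{4} v(u) cos(-pi*u/4) du = 256/pi**2.
Hence Re(c_{-1}) = (1/8)·(256/pi**2) = 32/pi**2.

32/pi**2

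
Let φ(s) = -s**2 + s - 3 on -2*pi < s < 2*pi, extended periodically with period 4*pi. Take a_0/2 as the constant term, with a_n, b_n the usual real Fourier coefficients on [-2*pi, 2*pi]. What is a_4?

a_4 = (1/(2*pi)) ∫_{-2*pi}^{2*pi} φ(s) cos(2*s) ds.
Integrating by parts twice (tabular method), an antiderivative of (-s**2 + s - 3) cos(2*s) is -s**2*sin(2*s)/2 + s*sin(2*s)/2 - s*cos(2*s)/2 - 5*sin(2*s)/4 + cos(2*s)/4; evaluating from -2*pi to 2*pi: ∫_{-2*pi}^{2*pi} (-s**2 + s - 3) cos(2*s) ds = (1/4 - pi) - (1/4 + pi) = -2*pi.
Hence a_4 = (1/(2*pi))·(-2*pi) = -1.

-1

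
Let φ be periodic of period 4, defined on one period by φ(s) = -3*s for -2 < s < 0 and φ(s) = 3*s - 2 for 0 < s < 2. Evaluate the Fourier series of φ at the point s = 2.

At s = 2 the one-sided limits are φ(2^-) = 4 and φ(2^+) = 6.
By Dirichlet's theorem the series converges to their average, [(4) + (6)]/2 = 5.

5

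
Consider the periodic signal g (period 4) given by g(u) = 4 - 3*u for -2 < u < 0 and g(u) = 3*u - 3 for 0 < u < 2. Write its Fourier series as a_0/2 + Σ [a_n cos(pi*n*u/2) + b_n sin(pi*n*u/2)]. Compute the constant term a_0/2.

a_0 = 1/2 ∫_{-2}^{2} g(u) du = 1/2 · (14) = 7.
So the constant term a_0/2 = 7/2.

7/2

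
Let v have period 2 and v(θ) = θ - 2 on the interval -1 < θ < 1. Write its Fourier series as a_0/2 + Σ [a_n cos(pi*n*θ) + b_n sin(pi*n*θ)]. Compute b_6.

b_6 = ∫_{-1}^{1} v(θ) sin(6*pi*θ) dθ.
Integrating by parts (boundary term plus one more integral), an antiderivative of (θ - 2) sin(6*pi*θ) is -θ*cos(6*pi*θ)/(6*pi) + sin(6*pi*θ)/(36*pi**2) + cos(6*pi*θ)/(3*pi); evaluating from -1 to 1: ∫_{-1}^{1} (θ - 2) sin(6*pi*θ) dθ = (1/(6*pi)) - (1/(2*pi)) = -1/(3*pi).
Hence b_6 = -1/(3*pi).

-1/(3*pi)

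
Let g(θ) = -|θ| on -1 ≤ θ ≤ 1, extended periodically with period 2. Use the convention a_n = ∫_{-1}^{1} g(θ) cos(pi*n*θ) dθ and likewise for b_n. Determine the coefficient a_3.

a_3 = ∫_{-1}^{1} g(θ) cos(3*pi*θ) dθ.
g is even and cos(3*pi*θ) is even, so the integrand is even and a_3 = 2 ∫_0^{1} g(θ) cos(3*pi*θ) dθ.
Integrating by parts (boundary term plus one more integral), an antiderivative of (-θ) cos(3*pi*θ) is -θ*sin(3*pi*θ)/(3*pi) - cos(3*pi*θ)/(9*pi**2); evaluating from 0 to 1: ∫_{0}^{1} (-θ) cos(3*pi*θ) dθ = (1/(9*pi**2)) - (-1/(9*pi**2)) = 2/(9*pi**2).
Hence a_3 = 2·(2/(9*pi**2)) = 4/(9*pi**2).

4/(9*pi**2)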